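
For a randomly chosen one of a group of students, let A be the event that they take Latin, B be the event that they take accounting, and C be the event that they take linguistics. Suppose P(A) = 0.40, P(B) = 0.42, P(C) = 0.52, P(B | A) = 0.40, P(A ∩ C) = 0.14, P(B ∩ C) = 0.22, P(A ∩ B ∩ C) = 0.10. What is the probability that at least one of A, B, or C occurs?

P(A ∩ B) = P(A)·P(B|A) = 0.40 × 0.40 = 0.16
By inclusion-exclusion,
P(A ∪ B ∪ C) = 0.40 + 0.42 + 0.52 − 0.16 − 0.14 − 0.22 + 0.10 = 0.92

0.92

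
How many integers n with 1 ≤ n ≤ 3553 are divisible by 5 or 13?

⌊3553/5⌋ + ⌊3553/13⌋ − ⌊3553/65⌋ = 710 + 273 − 54 = 929

929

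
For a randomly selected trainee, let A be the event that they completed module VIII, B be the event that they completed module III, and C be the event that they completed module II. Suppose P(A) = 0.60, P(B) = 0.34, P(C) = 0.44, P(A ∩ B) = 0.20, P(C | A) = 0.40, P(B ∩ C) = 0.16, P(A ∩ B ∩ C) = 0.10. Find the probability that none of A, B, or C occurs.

P(A ∩ C) = P(A)·P(C|A) = 0.60 × 0.40 = 0.24
By inclusion-exclusion,
P(A ∪ B ∪ C) = 0.60 + 0.34 + 0.44 − 0.20 − 0.24 − 0.16 + 0.10 = 0.88
P(none) = 1 − 0.88 = 0.12

0.12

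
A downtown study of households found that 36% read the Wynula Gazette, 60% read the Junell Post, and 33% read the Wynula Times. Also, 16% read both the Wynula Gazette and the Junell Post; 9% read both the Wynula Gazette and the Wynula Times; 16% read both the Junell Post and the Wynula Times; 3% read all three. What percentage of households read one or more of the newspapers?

91%

Inclusion–exclusion gives
P(at least one) = 36 + 60 + 33 − 16 − 9 − 16 + 3 = 91%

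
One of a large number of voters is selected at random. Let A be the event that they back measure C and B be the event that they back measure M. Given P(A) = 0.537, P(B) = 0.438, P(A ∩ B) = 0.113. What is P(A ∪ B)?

0.862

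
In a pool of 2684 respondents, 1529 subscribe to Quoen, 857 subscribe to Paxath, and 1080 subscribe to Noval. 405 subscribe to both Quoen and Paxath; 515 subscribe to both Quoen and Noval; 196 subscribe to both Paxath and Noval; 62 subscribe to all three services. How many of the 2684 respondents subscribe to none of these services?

Inclusion–exclusion gives
|union| = 1529 + 857 + 1080 − 405 − 515 − 196 + 62 = 2412
None: 2684 − 2412 = 272

272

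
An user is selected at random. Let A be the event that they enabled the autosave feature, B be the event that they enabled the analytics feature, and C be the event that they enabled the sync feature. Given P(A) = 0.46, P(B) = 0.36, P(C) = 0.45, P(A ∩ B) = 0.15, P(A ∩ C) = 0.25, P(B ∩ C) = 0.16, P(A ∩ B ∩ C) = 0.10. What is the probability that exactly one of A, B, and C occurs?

0.45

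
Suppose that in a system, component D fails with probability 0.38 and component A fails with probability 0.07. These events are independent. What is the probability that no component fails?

Since the events are independent, P(none) is the product of the individual non-occurrence probabilities.
P(none) = (1 − 0.38) × (1 − 0.07) = 0.62 × 0.93 = 0.5766

0.5766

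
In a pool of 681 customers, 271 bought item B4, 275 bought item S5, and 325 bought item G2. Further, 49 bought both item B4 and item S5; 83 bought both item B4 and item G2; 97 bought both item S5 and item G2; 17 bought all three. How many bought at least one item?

659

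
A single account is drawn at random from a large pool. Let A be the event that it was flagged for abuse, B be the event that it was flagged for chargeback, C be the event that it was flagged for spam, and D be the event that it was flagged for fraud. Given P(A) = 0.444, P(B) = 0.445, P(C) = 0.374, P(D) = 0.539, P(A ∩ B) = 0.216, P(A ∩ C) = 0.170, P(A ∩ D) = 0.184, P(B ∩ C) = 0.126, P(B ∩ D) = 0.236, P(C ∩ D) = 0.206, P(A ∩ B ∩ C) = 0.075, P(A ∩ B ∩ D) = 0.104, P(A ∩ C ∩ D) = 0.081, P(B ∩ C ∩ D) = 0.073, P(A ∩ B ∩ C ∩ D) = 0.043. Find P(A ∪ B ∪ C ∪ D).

P(A ∪ B ∪ C ∪ D) = 0.444 + 0.445 + 0.374 + 0.539 − 0.216 − 0.170 − 0.184 − 0.126 − 0.236 − 0.206 + 0.075 + 0.104 + 0.081 + 0.073 − 0.043 = 0.954

0.954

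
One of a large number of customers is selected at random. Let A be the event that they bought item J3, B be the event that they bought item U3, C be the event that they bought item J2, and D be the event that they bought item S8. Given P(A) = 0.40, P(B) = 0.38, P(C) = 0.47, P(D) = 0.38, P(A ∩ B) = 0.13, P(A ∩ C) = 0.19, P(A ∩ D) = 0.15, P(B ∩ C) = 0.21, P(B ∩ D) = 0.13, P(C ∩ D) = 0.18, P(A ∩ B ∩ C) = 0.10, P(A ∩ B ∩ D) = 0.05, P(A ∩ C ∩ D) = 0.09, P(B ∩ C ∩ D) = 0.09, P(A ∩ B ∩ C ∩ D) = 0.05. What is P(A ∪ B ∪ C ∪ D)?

0.92

P(A ∪ B ∪ C ∪ D) = 0.40 + 0.38 + 0.47 + 0.38 − 0.13 − 0.19 − 0.15 − 0.21 − 0.13 − 0.18 + 0.10 + 0.05 + 0.09 + 0.09 − 0.05 = 0.92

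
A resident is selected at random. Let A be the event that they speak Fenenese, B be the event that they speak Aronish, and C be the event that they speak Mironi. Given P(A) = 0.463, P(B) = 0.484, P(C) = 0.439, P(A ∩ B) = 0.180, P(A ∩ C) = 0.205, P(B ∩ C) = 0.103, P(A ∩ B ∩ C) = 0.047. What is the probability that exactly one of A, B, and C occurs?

P(exactly one) = 0.463 + 0.484 + 0.439 − 2·0.180 − 2·0.205 − 2·0.103 + 3·0.047 = 0.551

0.551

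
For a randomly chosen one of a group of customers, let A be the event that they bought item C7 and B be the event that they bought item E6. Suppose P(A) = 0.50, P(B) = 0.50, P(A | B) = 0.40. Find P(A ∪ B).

0.80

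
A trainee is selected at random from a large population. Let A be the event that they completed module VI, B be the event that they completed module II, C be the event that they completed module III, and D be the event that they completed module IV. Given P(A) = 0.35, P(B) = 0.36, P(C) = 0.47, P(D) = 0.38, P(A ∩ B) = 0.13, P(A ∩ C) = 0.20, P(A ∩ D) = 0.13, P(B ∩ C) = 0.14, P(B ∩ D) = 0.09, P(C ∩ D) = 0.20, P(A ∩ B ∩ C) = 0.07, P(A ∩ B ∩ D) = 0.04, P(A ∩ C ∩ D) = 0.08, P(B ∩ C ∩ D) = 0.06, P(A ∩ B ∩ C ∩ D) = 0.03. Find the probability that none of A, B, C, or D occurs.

0.11

P(A ∪ B ∪ C ∪ D) = 0.35 + 0.36 + 0.47 + 0.38 − 0.13 − 0.20 − 0.13 − 0.14 − 0.09 − 0.20 + 0.07 + 0.04 + 0.08 + 0.06 − 0.03 = 0.89
P(none) = 1 − 0.89 = 0.11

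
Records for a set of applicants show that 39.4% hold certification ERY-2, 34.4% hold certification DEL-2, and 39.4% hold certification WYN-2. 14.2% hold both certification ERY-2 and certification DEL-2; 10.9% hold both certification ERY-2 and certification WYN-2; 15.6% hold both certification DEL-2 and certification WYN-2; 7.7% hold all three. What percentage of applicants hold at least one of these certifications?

80.2%

P(≥1) = 39.4 + 34.4 + 39.4 − 14.2 − 10.9 − 15.6 + 7.7 = 80.2%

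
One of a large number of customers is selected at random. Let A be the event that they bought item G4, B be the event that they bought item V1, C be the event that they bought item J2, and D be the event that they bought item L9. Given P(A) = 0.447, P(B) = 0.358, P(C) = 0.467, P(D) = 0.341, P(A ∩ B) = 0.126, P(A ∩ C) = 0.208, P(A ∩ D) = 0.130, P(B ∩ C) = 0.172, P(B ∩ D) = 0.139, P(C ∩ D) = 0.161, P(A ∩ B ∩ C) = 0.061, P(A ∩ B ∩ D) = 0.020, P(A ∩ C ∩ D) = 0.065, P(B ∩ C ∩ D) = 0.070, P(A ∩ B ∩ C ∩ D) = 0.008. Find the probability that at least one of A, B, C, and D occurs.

0.885

P(A ∪ B ∪ C ∪ D) = 0.447 + 0.358 + 0.467 + 0.341 − 0.126 − 0.208 − 0.130 − 0.172 − 0.139 − 0.161 + 0.061 + 0.020 + 0.065 + 0.070 − 0.008 = 0.885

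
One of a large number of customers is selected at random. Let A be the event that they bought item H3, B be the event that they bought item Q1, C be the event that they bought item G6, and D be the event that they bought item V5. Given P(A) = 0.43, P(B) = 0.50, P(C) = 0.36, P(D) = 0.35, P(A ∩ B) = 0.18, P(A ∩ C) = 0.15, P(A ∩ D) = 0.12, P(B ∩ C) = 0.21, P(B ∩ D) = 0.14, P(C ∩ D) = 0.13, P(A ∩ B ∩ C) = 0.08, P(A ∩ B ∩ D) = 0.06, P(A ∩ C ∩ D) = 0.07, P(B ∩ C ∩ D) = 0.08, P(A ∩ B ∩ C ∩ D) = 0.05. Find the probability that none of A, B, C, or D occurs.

Using inclusion–exclusion:
P(A ∪ B ∪ C ∪ D) = 0.43 + 0.50 + 0.36 + 0.35 − 0.18 − 0.15 − 0.12 − 0.21 − 0.14 − 0.13 + 0.08 + 0.06 + 0.07 + 0.08 − 0.05 = 0.95
P(none) = 1 − 0.95 = 0.05

0.05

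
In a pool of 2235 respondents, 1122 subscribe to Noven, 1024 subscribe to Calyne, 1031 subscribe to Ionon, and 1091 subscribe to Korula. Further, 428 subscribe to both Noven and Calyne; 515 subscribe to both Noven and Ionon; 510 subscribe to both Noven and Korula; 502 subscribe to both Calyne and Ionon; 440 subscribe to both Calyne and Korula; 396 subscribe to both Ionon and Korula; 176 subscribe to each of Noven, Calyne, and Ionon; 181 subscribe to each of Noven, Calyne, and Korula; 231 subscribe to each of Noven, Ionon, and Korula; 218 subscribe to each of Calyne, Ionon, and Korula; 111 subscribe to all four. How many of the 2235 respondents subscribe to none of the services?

Inclusion–exclusion gives
|union| = 1122 + 1024 + 1031 + 1091 − 428 − 515 − 510 − 502 − 440 − 396 + 176 + 181 + 231 + 218 − 111 = 2172
None: 2235 − 2172 = 63

63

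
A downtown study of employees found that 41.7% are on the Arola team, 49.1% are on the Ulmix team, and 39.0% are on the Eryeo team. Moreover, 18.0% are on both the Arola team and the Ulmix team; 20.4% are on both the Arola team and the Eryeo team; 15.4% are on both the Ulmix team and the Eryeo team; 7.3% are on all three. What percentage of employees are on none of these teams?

16.7%

Inclusion–exclusion gives
P(union) = 41.7 + 49.1 + 39.0 − 18.0 − 20.4 − 15.4 + 7.3 = 83.3%
P(none) = 100% − 83.3% = 16.7%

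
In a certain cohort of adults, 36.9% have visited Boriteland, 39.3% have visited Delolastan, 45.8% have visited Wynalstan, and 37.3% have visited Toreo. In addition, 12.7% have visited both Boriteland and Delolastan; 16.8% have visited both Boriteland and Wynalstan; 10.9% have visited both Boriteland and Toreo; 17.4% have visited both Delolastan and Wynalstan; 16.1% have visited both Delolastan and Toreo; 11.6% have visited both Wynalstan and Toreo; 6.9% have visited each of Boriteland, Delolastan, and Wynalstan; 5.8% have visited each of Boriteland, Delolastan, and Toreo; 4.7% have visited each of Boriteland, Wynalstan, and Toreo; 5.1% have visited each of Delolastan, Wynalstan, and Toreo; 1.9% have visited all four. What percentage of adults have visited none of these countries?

P(union) = 36.9 + 39.3 + 45.8 + 37.3 − 12.7 − 16.8 − 10.9 − 17.4 − 16.1 − 11.6 + 6.9 + 5.8 + 4.7 + 5.1 − 1.9 = 94.4%
P(none) = 100% − 94.4% = 5.6%

5.6%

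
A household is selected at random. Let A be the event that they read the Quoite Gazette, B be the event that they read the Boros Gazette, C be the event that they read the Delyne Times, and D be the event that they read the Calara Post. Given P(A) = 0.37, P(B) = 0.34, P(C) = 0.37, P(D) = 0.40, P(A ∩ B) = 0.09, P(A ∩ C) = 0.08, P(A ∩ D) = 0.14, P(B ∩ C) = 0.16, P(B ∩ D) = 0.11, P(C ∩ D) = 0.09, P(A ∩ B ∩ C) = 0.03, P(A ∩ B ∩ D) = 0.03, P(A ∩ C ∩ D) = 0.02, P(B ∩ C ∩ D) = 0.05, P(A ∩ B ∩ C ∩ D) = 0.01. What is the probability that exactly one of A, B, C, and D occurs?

Using the inclusion–exclusion count for exactly one event:
P(exactly one) = 0.37 + 0.34 + 0.37 + 0.40 − 2·0.09 − 2·0.08 − 2·0.14 − 2·0.16 − 2·0.11 − 2·0.09 + 3·0.03 + 3·0.03 + 3·0.02 + 3·0.05 − 4·0.01 = 0.49

0.49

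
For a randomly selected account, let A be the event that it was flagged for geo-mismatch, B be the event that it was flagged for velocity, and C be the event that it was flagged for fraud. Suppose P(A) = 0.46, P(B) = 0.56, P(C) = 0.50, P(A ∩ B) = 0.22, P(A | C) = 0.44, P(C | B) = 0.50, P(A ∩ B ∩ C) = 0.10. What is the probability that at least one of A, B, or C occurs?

P(A ∩ C) = P(C)·P(A|C) = 0.50 × 0.44 = 0.22
P(B ∩ C) = P(B)·P(C|B) = 0.56 × 0.50 = 0.28
P(A ∪ B ∪ C) = 0.46 + 0.56 + 0.50 − 0.22 − 0.22 − 0.28 + 0.10 = 0.90

0.90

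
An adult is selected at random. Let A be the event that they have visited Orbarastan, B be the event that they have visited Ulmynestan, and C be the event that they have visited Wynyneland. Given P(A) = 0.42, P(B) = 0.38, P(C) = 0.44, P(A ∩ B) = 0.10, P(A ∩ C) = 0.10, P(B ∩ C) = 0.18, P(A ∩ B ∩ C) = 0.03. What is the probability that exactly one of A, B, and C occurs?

Using the inclusion–exclusion count for exactly one event:
P(exactly one) = 0.42 + 0.38 + 0.44 − 2·0.10 − 2·0.10 − 2·0.18 + 3·0.03 = 0.57

0.57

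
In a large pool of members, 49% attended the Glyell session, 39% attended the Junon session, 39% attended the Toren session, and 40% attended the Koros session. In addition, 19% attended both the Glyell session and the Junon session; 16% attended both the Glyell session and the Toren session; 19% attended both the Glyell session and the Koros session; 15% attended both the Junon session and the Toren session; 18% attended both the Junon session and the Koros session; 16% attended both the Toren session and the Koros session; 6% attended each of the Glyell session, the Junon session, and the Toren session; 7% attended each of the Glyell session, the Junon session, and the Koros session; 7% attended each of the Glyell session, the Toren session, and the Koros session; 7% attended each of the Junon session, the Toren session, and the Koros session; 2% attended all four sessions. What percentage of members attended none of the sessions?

Inclusion–exclusion gives
P(union) = 49 + 39 + 39 + 40 − 19 − 16 − 19 − 15 − 18 − 16 + 6 + 7 + 7 + 7 − 2 = 89%
P(none) = 100% − 89% = 11%

11%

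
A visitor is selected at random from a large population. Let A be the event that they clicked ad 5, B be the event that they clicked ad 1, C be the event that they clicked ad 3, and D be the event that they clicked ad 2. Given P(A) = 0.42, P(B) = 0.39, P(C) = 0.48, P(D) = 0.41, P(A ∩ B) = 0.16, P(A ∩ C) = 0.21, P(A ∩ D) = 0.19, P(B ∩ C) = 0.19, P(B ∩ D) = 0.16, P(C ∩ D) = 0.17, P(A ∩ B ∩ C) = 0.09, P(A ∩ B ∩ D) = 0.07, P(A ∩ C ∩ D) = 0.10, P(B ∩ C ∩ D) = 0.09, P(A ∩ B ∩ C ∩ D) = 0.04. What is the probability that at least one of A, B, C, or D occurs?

0.93

By inclusion–exclusion:
P(A ∪ B ∪ C ∪ D) = 0.42 + 0.39 + 0.48 + 0.41 − 0.16 − 0.21 − 0.19 − 0.19 − 0.16 − 0.17 + 0.09 + 0.07 + 0.10 + 0.09 − 0.04 = 0.93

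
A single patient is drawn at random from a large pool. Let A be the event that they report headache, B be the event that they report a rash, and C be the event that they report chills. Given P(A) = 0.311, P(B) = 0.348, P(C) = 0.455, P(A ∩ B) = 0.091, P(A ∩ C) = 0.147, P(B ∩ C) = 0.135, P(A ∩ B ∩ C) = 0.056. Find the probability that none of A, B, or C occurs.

0.203

Apply inclusion-exclusion:
P(A ∪ B ∪ C) = 0.311 + 0.348 + 0.455 − 0.091 − 0.147 − 0.135 + 0.056 = 0.797
P(none) = 1 − 0.797 = 0.203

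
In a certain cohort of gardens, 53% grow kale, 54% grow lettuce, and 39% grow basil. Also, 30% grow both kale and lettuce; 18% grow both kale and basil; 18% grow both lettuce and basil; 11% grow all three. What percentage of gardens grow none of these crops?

Using inclusion–exclusion:
P(union) = 53 + 54 + 39 − 30 − 18 − 18 + 11 = 91%
P(none) = 100% − 91% = 9%

9%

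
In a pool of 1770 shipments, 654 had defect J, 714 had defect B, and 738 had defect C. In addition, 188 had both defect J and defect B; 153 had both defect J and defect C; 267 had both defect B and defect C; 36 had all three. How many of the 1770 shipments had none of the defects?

236

|union| = 654 + 714 + 738 − 188 − 153 − 267 + 36 = 1534
None: 1770 − 1534 = 236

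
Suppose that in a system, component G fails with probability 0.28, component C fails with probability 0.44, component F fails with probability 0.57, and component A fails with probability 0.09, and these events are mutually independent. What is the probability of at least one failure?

0.84222784

P(none) = (1 − 0.28) × (1 − 0.44) × (1 − 0.57) × (1 − 0.09) = 0.72 × 0.56 × 0.43 × 0.91 = 0.15777216
P(at least one) = 1 − 0.15777216 = 0.84222784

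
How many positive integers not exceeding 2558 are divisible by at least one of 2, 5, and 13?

1613

By inclusion–exclusion:
floor(2558/2) + floor(2558/5) + floor(2558/13) − floor(2558/10) − floor(2558/26) − floor(2558/65) + floor(2558/130) = 1279 + 511 + 196 − 255 − 98 − 39 + 19 = 1613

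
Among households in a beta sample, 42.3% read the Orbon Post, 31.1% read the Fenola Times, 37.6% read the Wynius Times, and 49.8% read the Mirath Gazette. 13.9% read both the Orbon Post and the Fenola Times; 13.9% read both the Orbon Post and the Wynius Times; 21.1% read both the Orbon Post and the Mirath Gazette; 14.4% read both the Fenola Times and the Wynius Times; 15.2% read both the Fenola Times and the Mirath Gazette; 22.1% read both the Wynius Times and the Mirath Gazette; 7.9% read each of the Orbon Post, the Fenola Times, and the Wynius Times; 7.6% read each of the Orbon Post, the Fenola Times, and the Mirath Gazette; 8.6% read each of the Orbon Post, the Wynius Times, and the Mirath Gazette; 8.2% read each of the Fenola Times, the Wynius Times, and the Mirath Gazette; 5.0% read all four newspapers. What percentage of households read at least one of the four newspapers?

P(at least one) = 42.3 + 31.1 + 37.6 + 49.8 − 13.9 − 13.9 − 21.1 − 14.4 − 15.2 − 22.1 + 7.9 + 7.6 + 8.6 + 8.2 − 5.0 = 87.5%

87.5%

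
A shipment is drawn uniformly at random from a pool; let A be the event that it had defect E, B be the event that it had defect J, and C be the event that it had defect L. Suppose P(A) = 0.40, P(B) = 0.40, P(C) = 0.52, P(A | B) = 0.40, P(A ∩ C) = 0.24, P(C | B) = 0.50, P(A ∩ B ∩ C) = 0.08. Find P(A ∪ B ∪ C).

0.80

P(A ∩ B) = P(B)·P(A|B) = 0.40 × 0.40 = 0.16
P(B ∩ C) = P(B)·P(C|B) = 0.40 × 0.50 = 0.20
Using inclusion–exclusion:
P(A ∪ B ∪ C) = 0.40 + 0.40 + 0.52 − 0.16 − 0.24 − 0.20 + 0.08 = 0.80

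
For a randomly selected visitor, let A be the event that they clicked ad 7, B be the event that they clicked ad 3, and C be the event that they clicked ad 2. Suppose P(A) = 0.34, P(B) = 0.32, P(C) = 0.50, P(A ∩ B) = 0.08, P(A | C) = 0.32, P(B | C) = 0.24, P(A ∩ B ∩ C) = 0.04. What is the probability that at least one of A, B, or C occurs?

0.84

P(A ∩ C) = P(C)·P(A|C) = 0.50 × 0.32 = 0.16
P(B ∩ C) = P(C)·P(B|C) = 0.50 × 0.24 = 0.12
Inclusion–exclusion gives
P(A ∪ B ∪ C) = 0.34 + 0.32 + 0.50 − 0.08 − 0.16 − 0.12 + 0.04 = 0.84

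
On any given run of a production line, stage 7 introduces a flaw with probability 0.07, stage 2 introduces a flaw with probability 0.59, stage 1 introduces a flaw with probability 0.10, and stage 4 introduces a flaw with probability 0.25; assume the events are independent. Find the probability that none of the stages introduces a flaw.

P(none) = (1 − 0.07) × (1 − 0.59) × (1 − 0.10) × (1 − 0.25) = 0.93 × 0.41 × 0.90 × 0.75 = 0.2573775

0.2573775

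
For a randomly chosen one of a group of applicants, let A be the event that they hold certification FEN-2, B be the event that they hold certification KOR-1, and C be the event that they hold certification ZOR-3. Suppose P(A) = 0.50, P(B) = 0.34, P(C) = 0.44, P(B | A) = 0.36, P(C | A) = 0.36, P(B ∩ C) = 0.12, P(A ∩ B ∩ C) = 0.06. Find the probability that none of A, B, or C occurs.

0.14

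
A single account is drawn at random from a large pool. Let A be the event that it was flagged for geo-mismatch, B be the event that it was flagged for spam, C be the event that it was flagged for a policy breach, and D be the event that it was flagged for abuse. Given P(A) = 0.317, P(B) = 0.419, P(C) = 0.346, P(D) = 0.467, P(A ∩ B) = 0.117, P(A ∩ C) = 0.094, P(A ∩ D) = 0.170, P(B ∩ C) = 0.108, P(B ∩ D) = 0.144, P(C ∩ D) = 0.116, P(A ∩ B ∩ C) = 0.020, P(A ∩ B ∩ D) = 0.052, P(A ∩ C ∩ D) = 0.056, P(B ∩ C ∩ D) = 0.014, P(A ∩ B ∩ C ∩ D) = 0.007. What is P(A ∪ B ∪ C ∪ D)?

Inclusion–exclusion gives
P(A ∪ B ∪ C ∪ D) = 0.317 + 0.419 + 0.346 + 0.467 − 0.117 − 0.094 − 0.170 − 0.108 − 0.144 − 0.116 + 0.020 + 0.052 + 0.056 + 0.014 − 0.007 = 0.935

0.935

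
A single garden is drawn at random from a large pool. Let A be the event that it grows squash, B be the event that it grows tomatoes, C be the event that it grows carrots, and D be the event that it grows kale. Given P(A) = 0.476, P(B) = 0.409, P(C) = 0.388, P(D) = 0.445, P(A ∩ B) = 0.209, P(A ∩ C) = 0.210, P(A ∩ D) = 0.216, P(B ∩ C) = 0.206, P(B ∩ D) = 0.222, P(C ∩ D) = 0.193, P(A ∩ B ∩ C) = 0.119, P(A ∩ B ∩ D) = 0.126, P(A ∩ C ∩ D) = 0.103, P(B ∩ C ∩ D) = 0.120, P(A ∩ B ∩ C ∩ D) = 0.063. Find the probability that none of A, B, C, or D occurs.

0.133

By inclusion–exclusion:
P(A ∪ B ∪ C ∪ D) = 0.476 + 0.409 + 0.388 + 0.445 − 0.209 − 0.210 − 0.216 − 0.206 − 0.222 − 0.193 + 0.119 + 0.126 + 0.103 + 0.120 − 0.063 = 0.867
P(none) = 1 − 0.867 = 0.133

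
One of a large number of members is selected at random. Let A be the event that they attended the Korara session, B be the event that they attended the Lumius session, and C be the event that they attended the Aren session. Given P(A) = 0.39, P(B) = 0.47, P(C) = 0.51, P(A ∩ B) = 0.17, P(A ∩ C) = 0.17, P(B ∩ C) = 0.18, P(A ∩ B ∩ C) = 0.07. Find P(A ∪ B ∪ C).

0.92

Apply inclusion-exclusion:
P(A ∪ B ∪ C) = 0.39 + 0.47 + 0.51 − 0.17 − 0.17 − 0.18 + 0.07 = 0.92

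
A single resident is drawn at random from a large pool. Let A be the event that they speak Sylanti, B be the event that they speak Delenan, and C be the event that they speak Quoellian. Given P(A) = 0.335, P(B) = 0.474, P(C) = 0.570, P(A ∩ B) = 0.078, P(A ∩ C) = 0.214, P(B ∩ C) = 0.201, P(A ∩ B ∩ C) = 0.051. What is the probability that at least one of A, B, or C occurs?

Inclusion–exclusion gives
P(A ∪ B ∪ C) = 0.335 + 0.474 + 0.570 − 0.078 − 0.214 − 0.201 + 0.051 = 0.937

0.937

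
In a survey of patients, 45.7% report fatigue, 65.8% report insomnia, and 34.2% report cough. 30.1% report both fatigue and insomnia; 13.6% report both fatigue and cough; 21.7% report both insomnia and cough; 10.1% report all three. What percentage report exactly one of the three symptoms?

45.2%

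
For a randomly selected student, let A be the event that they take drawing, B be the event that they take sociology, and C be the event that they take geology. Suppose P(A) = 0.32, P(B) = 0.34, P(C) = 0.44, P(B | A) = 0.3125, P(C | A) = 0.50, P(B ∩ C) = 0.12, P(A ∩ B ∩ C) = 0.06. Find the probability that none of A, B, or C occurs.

0.22

P(A ∩ B) = P(A)·P(B|A) = 0.32 × 0.3125 = 0.10
P(A ∩ C) = P(A)·P(C|A) = 0.32 × 0.50 = 0.16
Inclusion–exclusion gives
P(A ∪ B ∪ C) = 0.32 + 0.34 + 0.44 − 0.10 − 0.16 − 0.12 + 0.06 = 0.78
P(none) = 1 − 0.78 = 0.22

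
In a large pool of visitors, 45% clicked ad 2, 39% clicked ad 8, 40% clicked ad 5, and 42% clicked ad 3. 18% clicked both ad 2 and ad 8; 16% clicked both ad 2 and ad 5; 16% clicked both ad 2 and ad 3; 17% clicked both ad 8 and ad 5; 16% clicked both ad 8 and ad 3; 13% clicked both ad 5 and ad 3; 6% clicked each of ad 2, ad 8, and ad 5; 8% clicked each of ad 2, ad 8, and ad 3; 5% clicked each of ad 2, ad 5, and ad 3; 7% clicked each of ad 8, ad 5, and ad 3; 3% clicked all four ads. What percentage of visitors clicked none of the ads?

7%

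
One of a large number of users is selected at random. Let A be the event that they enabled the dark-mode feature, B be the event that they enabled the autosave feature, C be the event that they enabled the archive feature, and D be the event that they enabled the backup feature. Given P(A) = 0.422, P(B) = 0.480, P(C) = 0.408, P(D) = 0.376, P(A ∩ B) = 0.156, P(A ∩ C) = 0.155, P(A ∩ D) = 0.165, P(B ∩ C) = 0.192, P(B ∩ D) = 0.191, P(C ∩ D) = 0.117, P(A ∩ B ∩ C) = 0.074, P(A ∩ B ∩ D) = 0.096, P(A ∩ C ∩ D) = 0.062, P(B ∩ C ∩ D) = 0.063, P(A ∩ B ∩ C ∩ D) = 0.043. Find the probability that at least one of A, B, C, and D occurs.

0.962

P(A ∪ B ∪ C ∪ D) = 0.422 + 0.480 + 0.408 + 0.376 − 0.156 − 0.155 − 0.165 − 0.192 − 0.191 − 0.117 + 0.074 + 0.096 + 0.062 + 0.063 − 0.043 = 0.962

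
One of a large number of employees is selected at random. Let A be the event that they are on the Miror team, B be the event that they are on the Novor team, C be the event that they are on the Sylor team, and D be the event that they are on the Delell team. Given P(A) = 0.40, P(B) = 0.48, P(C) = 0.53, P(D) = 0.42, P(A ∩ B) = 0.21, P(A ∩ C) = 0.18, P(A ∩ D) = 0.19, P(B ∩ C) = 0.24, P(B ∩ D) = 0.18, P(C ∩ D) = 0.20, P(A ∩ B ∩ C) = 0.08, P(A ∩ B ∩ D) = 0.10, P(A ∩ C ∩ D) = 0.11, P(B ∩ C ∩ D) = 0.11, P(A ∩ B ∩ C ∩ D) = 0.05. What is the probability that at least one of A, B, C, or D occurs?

By inclusion–exclusion:
P(A ∪ B ∪ C ∪ D) = 0.40 + 0.48 + 0.53 + 0.42 − 0.21 − 0.18 − 0.19 − 0.24 − 0.18 − 0.20 + 0.08 + 0.10 + 0.11 + 0.11 − 0.05 = 0.98

0.98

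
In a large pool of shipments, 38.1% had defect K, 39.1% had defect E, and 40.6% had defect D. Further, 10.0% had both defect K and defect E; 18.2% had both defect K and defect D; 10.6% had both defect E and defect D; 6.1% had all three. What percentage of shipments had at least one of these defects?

Using inclusion–exclusion:
P(at least one) = 38.1 + 39.1 + 40.6 − 10.0 − 18.2 − 10.6 + 6.1 = 85.1%

85.1%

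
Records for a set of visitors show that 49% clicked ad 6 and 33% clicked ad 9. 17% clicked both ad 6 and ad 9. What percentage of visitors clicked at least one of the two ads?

Using inclusion–exclusion:
P(union) = 49 + 33 − 17 = 65%

65%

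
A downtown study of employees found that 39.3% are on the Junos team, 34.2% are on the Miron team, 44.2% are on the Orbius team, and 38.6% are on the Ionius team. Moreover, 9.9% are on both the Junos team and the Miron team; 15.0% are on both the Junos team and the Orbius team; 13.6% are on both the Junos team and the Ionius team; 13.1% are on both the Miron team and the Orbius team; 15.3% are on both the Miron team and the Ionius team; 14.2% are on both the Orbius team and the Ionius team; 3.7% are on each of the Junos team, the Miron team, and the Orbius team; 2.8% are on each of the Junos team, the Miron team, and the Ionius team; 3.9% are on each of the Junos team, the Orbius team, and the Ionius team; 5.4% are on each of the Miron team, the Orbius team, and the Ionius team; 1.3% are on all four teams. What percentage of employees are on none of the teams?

P(at least one) = 39.3 + 34.2 + 44.2 + 38.6 − 9.9 − 15.0 − 13.6 − 13.1 − 15.3 − 14.2 + 3.7 + 2.8 + 3.9 + 5.4 − 1.3 = 89.7%
P(none) = 100% − 89.7% = 10.3%

10.3%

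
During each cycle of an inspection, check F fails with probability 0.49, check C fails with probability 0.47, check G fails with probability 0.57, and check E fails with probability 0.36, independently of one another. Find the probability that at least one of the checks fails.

Independence gives P(none) = ∏(1 − pᵢ).
P(none) = (1 − 0.49) × (1 − 0.47) × (1 − 0.57) × (1 − 0.36) = 0.51 × 0.53 × 0.43 × 0.64 = 0.07438656
P(at least one) = 1 − 0.07438656 = 0.92561344

0.92561344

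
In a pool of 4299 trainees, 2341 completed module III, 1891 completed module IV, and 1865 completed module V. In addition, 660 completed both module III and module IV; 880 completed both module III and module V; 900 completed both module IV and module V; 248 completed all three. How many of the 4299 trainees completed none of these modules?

N(≥1) = 2341 + 1891 + 1865 − 660 − 880 − 900 + 248 = 3905
None: 4299 − 3905 = 394

394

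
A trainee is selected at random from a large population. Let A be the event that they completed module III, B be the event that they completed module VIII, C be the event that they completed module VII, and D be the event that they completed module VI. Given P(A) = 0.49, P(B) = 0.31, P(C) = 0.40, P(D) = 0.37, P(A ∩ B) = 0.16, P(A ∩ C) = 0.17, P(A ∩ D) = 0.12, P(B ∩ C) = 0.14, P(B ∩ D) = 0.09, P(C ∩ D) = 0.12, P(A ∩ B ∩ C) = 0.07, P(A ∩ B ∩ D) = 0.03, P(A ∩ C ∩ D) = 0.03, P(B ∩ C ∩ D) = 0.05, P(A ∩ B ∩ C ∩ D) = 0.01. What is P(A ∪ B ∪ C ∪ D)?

Using inclusion–exclusion:
P(A ∪ B ∪ C ∪ D) = 0.49 + 0.31 + 0.40 + 0.37 − 0.16 − 0.17 − 0.12 − 0.14 − 0.09 − 0.12 + 0.07 + 0.03 + 0.03 + 0.05 − 0.01 = 0.94

0.94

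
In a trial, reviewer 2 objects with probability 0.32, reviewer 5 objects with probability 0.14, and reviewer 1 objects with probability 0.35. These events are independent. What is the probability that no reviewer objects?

P(none) = (1 − 0.32) × (1 − 0.14) × (1 − 0.35) = 0.68 × 0.86 × 0.65 = 0.38012

0.38012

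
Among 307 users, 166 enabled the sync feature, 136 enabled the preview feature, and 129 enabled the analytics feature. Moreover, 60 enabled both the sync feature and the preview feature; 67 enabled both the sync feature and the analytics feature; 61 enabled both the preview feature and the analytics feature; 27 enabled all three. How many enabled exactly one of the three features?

|exactly one| = 166 + 136 + 129 − 2·60 − 2·67 − 2·61 + 3·27 = 136

136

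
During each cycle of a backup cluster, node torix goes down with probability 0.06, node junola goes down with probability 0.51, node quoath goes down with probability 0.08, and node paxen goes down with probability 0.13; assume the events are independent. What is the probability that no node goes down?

P(none) = (1 − 0.06) × (1 − 0.51) × (1 − 0.08) × (1 − 0.13) = 0.94 × 0.49 × 0.92 × 0.87 = 0.36866424

0.36866424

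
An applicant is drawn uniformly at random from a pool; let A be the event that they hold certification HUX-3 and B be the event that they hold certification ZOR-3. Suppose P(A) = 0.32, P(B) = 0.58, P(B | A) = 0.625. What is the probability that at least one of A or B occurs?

0.70

P(A ∩ B) = P(A)·P(B|A) = 0.32 × 0.625 = 0.20
P(A ∪ B) = 0.32 + 0.58 − 0.20 = 0.70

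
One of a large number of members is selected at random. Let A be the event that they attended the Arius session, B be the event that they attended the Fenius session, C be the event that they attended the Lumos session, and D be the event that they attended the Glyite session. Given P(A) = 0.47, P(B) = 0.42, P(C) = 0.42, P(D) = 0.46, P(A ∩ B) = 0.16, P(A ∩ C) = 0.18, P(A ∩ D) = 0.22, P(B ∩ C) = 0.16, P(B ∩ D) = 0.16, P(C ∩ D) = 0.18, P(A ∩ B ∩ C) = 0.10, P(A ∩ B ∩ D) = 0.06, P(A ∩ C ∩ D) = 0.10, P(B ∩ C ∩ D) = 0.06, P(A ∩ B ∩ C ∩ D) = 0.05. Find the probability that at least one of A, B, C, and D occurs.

0.98

By inclusion-exclusion,
P(A ∪ B ∪ C ∪ D) = 0.47 + 0.42 + 0.42 + 0.46 − 0.16 − 0.18 − 0.22 − 0.16 − 0.16 − 0.18 + 0.10 + 0.06 + 0.10 + 0.06 − 0.05 = 0.98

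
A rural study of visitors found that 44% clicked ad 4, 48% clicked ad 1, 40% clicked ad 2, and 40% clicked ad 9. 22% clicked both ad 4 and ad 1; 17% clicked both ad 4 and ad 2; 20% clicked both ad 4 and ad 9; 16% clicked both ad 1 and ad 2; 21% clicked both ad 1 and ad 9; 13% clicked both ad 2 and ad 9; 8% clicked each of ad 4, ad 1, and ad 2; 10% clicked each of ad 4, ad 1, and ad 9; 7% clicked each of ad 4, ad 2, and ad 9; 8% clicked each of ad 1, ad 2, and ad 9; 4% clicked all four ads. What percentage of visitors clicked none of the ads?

8%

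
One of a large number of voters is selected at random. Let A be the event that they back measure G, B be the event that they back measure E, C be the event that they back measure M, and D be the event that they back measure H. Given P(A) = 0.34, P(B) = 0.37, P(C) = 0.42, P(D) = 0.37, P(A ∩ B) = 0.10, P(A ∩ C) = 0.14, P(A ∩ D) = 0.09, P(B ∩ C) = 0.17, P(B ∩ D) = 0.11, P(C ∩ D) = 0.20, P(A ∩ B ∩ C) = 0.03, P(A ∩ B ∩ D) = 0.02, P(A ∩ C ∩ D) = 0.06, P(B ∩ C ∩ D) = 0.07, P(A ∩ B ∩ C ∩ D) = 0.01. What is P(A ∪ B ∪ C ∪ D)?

0.86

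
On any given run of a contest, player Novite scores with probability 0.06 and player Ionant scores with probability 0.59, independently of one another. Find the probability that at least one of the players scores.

P(none) = (1 − 0.06) × (1 − 0.59) = 0.94 × 0.41 = 0.3854
P(at least one) = 1 − 0.3854 = 0.6146

0.6146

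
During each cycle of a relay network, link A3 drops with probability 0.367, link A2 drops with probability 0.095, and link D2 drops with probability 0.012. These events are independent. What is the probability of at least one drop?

0.43400938

Independence gives P(none) = ∏(1 − pᵢ).
P(none) = (1 − 0.367) × (1 − 0.095) × (1 − 0.012) = 0.633 × 0.905 × 0.988 = 0.56599062
P(at least one) = 1 − 0.56599062 = 0.43400938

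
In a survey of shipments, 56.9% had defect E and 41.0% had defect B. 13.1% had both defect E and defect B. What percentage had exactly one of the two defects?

71.7%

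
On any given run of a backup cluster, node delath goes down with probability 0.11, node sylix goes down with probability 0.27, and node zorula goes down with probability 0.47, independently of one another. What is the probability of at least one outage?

0.655659

Since the events are independent, P(none) is the product of the individual non-occurrence probabilities.
P(none) = (1 − 0.11) × (1 − 0.27) × (1 − 0.47) = 0.89 × 0.73 × 0.53 = 0.344341
P(at least one) = 1 − 0.344341 = 0.655659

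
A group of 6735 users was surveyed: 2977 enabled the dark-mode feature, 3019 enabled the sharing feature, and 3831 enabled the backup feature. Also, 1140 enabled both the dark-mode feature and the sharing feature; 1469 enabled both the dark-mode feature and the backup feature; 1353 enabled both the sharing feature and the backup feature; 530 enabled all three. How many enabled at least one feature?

6395

Using inclusion–exclusion:
|at least one| = 2977 + 3019 + 3831 − 1140 − 1469 − 1353 + 530 = 6395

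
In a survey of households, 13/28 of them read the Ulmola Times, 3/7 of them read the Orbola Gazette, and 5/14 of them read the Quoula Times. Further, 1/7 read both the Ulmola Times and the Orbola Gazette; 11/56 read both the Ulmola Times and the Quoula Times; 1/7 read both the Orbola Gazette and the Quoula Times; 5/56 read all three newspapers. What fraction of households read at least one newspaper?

Using inclusion–exclusion:
P(≥1) = 13/28 + 3/7 + 5/14 − 1/7 − 11/56 − 1/7 + 5/56 = 6/7

6/7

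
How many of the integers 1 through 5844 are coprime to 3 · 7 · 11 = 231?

Apply inclusion-exclusion:
floor(5844/3) + floor(5844/7) + floor(5844/11) − floor(5844/21) − floor(5844/33) − floor(5844/77) + floor(5844/231) = 1948 + 834 + 531 − 278 − 177 − 75 + 25 = 2808
5844 − 2808 = 3036

3036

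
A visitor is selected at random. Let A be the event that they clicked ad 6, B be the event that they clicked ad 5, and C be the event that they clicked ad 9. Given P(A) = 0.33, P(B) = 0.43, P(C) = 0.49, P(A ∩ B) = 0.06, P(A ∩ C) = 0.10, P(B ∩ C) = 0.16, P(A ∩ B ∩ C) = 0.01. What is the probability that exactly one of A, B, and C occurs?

Using the inclusion–exclusion count for exactly one event:
P(exactly one) = 0.33 + 0.43 + 0.49 − 2·0.06 − 2·0.10 − 2·0.16 + 3·0.01 = 0.64

0.64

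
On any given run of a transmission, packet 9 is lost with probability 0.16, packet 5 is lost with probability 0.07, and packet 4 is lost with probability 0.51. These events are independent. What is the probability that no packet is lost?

0.382788

P(none) = (1 − 0.16) × (1 − 0.07) × (1 − 0.51) = 0.84 × 0.93 × 0.49 = 0.382788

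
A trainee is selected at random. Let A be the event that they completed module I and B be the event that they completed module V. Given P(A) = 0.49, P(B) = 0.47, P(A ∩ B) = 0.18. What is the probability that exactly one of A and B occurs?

0.60

Using the inclusion–exclusion count for exactly one event:
P(exactly one) = 0.49 + 0.47 − 2·0.18 = 0.60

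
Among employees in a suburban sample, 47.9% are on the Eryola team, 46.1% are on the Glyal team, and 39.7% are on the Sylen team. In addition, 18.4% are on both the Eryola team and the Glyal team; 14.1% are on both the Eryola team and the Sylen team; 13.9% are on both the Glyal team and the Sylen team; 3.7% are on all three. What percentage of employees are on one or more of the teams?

91.0%

P(≥1) = 47.9 + 46.1 + 39.7 − 18.4 − 14.1 − 13.9 + 3.7 = 91.0%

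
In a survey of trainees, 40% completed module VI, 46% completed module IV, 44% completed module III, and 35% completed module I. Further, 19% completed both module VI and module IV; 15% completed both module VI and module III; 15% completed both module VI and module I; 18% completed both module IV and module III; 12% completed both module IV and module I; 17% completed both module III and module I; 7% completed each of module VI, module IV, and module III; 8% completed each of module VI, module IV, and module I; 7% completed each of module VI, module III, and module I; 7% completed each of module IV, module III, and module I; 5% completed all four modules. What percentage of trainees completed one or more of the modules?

By inclusion–exclusion:
P(≥1) = 40 + 46 + 44 + 35 − 19 − 15 − 15 − 18 − 12 − 17 + 7 + 8 + 7 + 7 − 5 = 93%

93%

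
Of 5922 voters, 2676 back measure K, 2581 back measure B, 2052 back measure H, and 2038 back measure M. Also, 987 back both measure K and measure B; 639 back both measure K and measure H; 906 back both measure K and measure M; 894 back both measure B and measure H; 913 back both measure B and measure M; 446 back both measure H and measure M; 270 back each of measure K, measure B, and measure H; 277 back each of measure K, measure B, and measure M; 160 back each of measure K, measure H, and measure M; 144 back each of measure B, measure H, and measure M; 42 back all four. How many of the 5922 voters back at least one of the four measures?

By inclusion–exclusion:
|union| = 2676 + 2581 + 2052 + 2038 − 987 − 639 − 906 − 894 − 913 − 446 + 270 + 277 + 160 + 144 − 42 = 5371

5371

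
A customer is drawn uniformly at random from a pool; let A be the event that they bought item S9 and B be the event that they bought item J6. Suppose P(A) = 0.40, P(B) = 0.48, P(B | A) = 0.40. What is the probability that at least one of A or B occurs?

0.72

P(A ∩ B) = P(A)·P(B|A) = 0.40 × 0.40 = 0.16
Using inclusion–exclusion:
P(A ∪ B) = 0.40 + 0.48 − 0.16 = 0.72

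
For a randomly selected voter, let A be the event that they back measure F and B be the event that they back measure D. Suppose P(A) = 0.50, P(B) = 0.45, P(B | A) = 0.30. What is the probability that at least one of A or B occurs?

P(A ∩ B) = P(A)·P(B|A) = 0.50 × 0.30 = 0.15
P(A ∪ B) = 0.50 + 0.45 − 0.15 = 0.80

0.80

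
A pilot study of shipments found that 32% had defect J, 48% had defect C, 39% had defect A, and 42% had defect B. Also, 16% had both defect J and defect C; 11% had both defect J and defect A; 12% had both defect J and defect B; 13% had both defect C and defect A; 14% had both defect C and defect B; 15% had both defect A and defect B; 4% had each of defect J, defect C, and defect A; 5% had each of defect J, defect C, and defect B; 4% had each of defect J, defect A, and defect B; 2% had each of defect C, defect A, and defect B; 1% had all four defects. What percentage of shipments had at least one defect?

Apply inclusion-exclusion:
P(union) = 32 + 48 + 39 + 42 − 16 − 11 − 12 − 13 − 14 − 15 + 4 + 5 + 4 + 2 − 1 = 94%

94%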